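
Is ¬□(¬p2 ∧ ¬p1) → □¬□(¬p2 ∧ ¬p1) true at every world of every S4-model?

Tableau for the negation ¬(¬□(¬p2 ∧ ¬p1) → □¬□(¬p2 ∧ ¬p1)):
1. ¬(¬□(¬p2 ∧ ¬p1) → □¬□(¬p2 ∧ ¬p1)), u
2. ¬□(¬p2 ∧ ¬p1), u   [¬→-rule on 1]
3. ¬□¬□(¬p2 ∧ ¬p1), u   [¬→-rule on 1]
4. ¬(¬p2 ∧ ¬p1), v   [¬□-rule on 2: fresh world v, uRv]
5. p1, v   [¬∧-rule on 4 (branches; this branch)]
6. □(¬p2 ∧ ¬p1), w   [¬□-rule on 3: fresh world w, uRw]
7. ¬p2 ∧ ¬p1, w   [□-rule on 6 via wRw]
8. ¬p2, w   [∧-rule on 7]
9. ¬p1, w   [∧-rule on 7]
Accessibility: uRu, uRv, uRw, vRv, wRw
The negation has an open branch (countermodel exists).

No, not valid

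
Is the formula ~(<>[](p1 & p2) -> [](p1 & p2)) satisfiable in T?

1. ~(<>[](p1 & p2) -> [](p1 & p2)), w0
2. <>[](p1 & p2), w0
3. ~[](p1 & p2), w0
4. [](p1 & p2), w1
5. p1 & p2, w1
6. p1, w1
7. p2, w1
8. ~(p1 & p2), w2
9. ~p2, w2
Accessibility: w0Rw0, w0Rw1, w0Rw2, w1Rw1, w2Rw2

Satisfiable (open branch found)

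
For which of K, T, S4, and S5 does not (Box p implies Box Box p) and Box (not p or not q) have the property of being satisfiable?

T-tableau for the formula:
1. not (Box p implies Box Box p) and Box (not p or not q), w0
2. not (Box p implies Box Box p), w0
3. Box (not p or not q), w0
4. Box p, w0
5. not Box Box p, w0
6. not p or not q, w0
7. p, w0
8. not q, w0
9. not Box p, w1
10. not p or not q, w1
11. p, w1
12. not q, w1
13. not p, w2
Accessibility: w0Rw0, w0Rw1, w1Rw1, w1Rw2, w2Rw2
Complete open branch: satisfiable in T, hence also in K (this T-model is also a K-model).
S4-tableau for the formula:
1. not (Box p implies Box Box p) and Box (not p or not q), w0
2. not (Box p implies Box Box p), w0
3. Box (not p or not q), w0
4. Box p, w0
5. not Box Box p, w0
6. not p or not q, w0
7. p, w0
8. not q, w0
9. not Box p, w1
10. not p or not q, w1
11. p, w1
12. not q, w1
13. not p, w2
14. not p or not q, w2
15. p, w2
Accessibility: w0Rw0, w0Rw1, w0Rw2, w1Rw1, w1Rw2, w2Rw2
Branch closes: p and not p both at w2.
Every branch closes (one shown): unsatisfiable in S4, hence also in S5 (every S5-frame is an S4-frame).

K, T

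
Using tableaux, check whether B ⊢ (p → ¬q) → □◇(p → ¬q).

Valid in B

Tableau for the negation ¬((p → ¬q) → □◇(p → ¬q)):
1. ¬((p → ¬q) → □◇(p → ¬q)), 0
2. p → ¬q, 0
3. ¬□◇(p → ¬q), 0
4. ¬q, 0
5. ¬◇(p → ¬q), 1
6. ¬(p → ¬q), 0
7. p, 0
8. q, 0
Accessibility: 0R0, 0R1, 1R0, 1R1
Branch closes: q and ¬q both at 0.
Every branch of the negation's tableau closes; the branch above is one of them.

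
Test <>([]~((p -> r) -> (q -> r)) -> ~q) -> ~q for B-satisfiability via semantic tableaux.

Satisfiable (open branch found)

1. <>([]~((p -> r) -> (q -> r)) -> ~q) -> ~q, w0
2. ~q, w0
Accessibility: w0Rw0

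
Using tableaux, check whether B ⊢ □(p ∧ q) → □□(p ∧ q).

Not valid

Tableau for the negation ¬(□(p ∧ q) → □□(p ∧ q)):
1. ¬(□(p ∧ q) → □□(p ∧ q)), u
2. □(p ∧ q), u
3. ¬□□(p ∧ q), u
4. p ∧ q, u
5. p, u
6. q, u
7. ¬□(p ∧ q), v
8. p ∧ q, v
9. p, v
10. q, v
11. ¬(p ∧ q), w
12. ¬q, w
Accessibility: uRu, uRv, vRu, vRv, vRw, wRv, wRw
The negation has an open branch (countermodel exists).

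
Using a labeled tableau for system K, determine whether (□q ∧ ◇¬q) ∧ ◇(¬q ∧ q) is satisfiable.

No, unsatisfiable

1. (□q ∧ ◇¬q) ∧ ◇(¬q ∧ q), w0
2. □q ∧ ◇¬q, w0
3. ◇(¬q ∧ q), w0
4. □q, w0
5. ◇¬q, w0
6. ¬q ∧ q, w1
7. ¬q, w1
8. q, w1
Accessibility: w0Rw1
Branch closes: q and ¬q both at w1.
All branches of the tableau close; one closing branch shown above.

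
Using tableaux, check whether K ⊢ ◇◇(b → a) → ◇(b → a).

Tableau for the negation ¬(◇◇(b → a) → ◇(b → a)):
1. ¬(◇◇(b → a) → ◇(b → a)), u
2. ◇◇(b → a), u   [¬→-rule on 1]
3. ¬◇(b → a), u   [¬→-rule on 1]
4. ◇(b → a), v   [◇-rule on 2: fresh world v, uRv]
5. ¬(b → a), v   [¬◇-rule on 3 via uRv]
6. b, v   [¬→-rule on 5]
7. ¬a, v   [¬→-rule on 5]
8. b → a, w   [◇-rule on 4: fresh world w, vRw]
9. a, w   [→-rule on 8 (branches; this branch)]
Accessibility: uRv, vRw
The negation has an open branch (countermodel exists).

No, not valid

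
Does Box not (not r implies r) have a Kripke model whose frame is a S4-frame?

Satisfiable (open branch found)

1. Box not (not r implies r), u
2. not (not r implies r), u
3. not r, u
Accessibility: uRu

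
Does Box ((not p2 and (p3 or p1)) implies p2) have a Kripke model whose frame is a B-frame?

1. Box ((not p2 and (p3 or p1)) implies p2), w0
2. (not p2 and (p3 or p1)) implies p2, w0
3. p2, w0
Accessibility: w0Rw0

Satisfiable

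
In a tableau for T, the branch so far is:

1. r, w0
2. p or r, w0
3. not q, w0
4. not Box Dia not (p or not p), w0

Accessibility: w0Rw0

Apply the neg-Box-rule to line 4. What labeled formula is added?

a fresh world w1 with w0Rw1, and not Dia not (p or not p) at w1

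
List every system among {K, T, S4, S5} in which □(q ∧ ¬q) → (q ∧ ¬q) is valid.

T, S4, S5

T-tableau for the negation ¬(□(q ∧ ¬q) → (q ∧ ¬q)):
1. ¬(□(q ∧ ¬q) → (q ∧ ¬q)), u
2. □(q ∧ ¬q), u
3. ¬(q ∧ ¬q), u
4. q ∧ ¬q, u
5. q, u
6. ¬q, u
Accessibility: uRu
Branch closes: q and ¬q both at u.
Every branch closes (one shown): valid in T, hence also in S4, S5 (every theorem of T is a theorem of S4 and S5).
K-tableau for the negation ¬(□(q ∧ ¬q) → (q ∧ ¬q)):
1. ¬(□(q ∧ ¬q) → (q ∧ ¬q)), u
2. □(q ∧ ¬q), u
3. ¬(q ∧ ¬q), u
4. q, u
Complete open branch: countermodel on a K-frame, so not valid in K.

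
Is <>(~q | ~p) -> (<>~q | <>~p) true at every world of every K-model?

Tableau for the negation ~(<>(~q | ~p) -> (<>~q | <>~p)):
1. ~(<>(~q | ~p) -> (<>~q | <>~p)), 0
2. <>(~q | ~p), 0   [~->-rule on 1]
3. ~(<>~q | <>~p), 0   [~->-rule on 1]
4. ~<>~q, 0   [~|-rule on 3]
5. ~<>~p, 0   [~|-rule on 3]
6. ~q | ~p, 1   [<>-rule on 2: fresh world 1, 0R1]
7. q, 1   [~<>-rule on 4 via 0R1]
8. p, 1   [~<>-rule on 5 via 0R1]
9. ~p, 1   [|-rule on 6 (branches; this branch)]
Accessibility: 0R1
Branch closes: p and ~p both at 1.
All branches of the negation close; one closing branch shown above.

Yes, valid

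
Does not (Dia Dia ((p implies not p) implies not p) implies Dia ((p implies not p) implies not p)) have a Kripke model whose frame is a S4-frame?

Unsatisfiable (every branch closes)

1. not (Dia Dia ((p implies not p) implies not p) implies Dia ((p implies not p) implies not p)), u
2. Dia Dia ((p implies not p) implies not p), u
3. not Dia ((p implies not p) implies not p), u
4. not ((p implies not p) implies not p), u
5. p implies not p, u
6. p, u
7. not p, u
Accessibility: uRu
Branch closes: p and not p both at u.
Every branch closes; the branch above is one of them.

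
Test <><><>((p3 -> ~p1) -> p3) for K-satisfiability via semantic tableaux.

1. <><><>((p3 -> ~p1) -> p3), 0
2. <><>((p3 -> ~p1) -> p3), 1   [<>-rule on 1: fresh world 1, 0R1]
3. <>((p3 -> ~p1) -> p3), 2   [<>-rule on 2: fresh world 2, 1R2]
4. (p3 -> ~p1) -> p3, 3   [<>-rule on 3: fresh world 3, 2R3]
5. p3, 3   [->-rule on 4 (branches; this branch)]
Accessibility: 0R1, 1R2, 2R3

Satisfiable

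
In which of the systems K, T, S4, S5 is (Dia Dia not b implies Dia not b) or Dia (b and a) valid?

S4, S5

S4-tableau for the negation not ((Dia Dia not b implies Dia not b) or Dia (b and a)):
1. not ((Dia Dia not b implies Dia not b) or Dia (b and a)), w0
2. not (Dia Dia not b implies Dia not b), w0   [neg-or-rule on 1]
3. not Dia (b and a), w0   [neg-or-rule on 1]
4. Dia Dia not b, w0   [neg-implies-rule on 2]
5. not Dia not b, w0   [neg-implies-rule on 2]
6. not (b and a), w0   [neg-Dia-rule on 3 via w0Rw0]
7. b, w0   [neg-Dia-rule on 5 via w0Rw0]
8. not a, w0   [neg-and-rule on 6 (branches; this branch)]
9. Dia not b, w1   [Dia-rule on 4: fresh world w1, w0Rw1]
10. not (b and a), w1   [neg-Dia-rule on 3 via w0Rw1]
11. b, w1   [neg-Dia-rule on 5 via w0Rw1]
12. not a, w1   [neg-and-rule on 10 (branches; this branch)]
13. not b, w2   [Dia-rule on 9: fresh world w2, w1Rw2]
14. not (b and a), w2   [neg-Dia-rule on 3 via w0Rw2]
15. b, w2   [neg-Dia-rule on 5 via w0Rw2]
Accessibility: w0Rw0, w0Rw1, w0Rw2, w1Rw1, w1Rw2, w2Rw2
Branch closes: b and not b both at w2.
Every branch closes (one shown): valid in S4, hence also in S5 (every theorem of S4 is a theorem of S5).
T-tableau for the negation not ((Dia Dia not b implies Dia not b) or Dia (b and a)):
1. not ((Dia Dia not b implies Dia not b) or Dia (b and a)), w0
2. not (Dia Dia not b implies Dia not b), w0   [neg-or-rule on 1]
3. not Dia (b and a), w0   [neg-or-rule on 1]
4. Dia Dia not b, w0   [neg-implies-rule on 2]
5. not Dia not b, w0   [neg-implies-rule on 2]
6. not (b and a), w0   [neg-Dia-rule on 3 via w0Rw0]
7. b, w0   [neg-Dia-rule on 5 via w0Rw0]
8. not a, w0   [neg-and-rule on 6 (branches; this branch)]
9. Dia not b, w1   [Dia-rule on 4: fresh world w1, w0Rw1]
10. not (b and a), w1   [neg-Dia-rule on 3 via w0Rw1]
11. b, w1   [neg-Dia-rule on 5 via w0Rw1]
12. not a, w1   [neg-and-rule on 10 (branches; this branch)]
13. not b, w2   [Dia-rule on 9: fresh world w2, w1Rw2]
Accessibility: w0Rw0, w0Rw1, w1Rw1, w1Rw2, w2Rw2
Complete open branch: countermodel on a T-frame, so not valid in T, nor in K (the same frame is also a K-frame).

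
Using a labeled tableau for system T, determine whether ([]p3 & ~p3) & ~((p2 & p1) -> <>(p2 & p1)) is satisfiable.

1. ([]p3 & ~p3) & ~((p2 & p1) -> <>(p2 & p1)), u
2. []p3 & ~p3, u   [&-rule on 1]
3. ~((p2 & p1) -> <>(p2 & p1)), u   [&-rule on 1]
4. []p3, u   [&-rule on 2]
5. ~p3, u   [&-rule on 2]
6. p2 & p1, u   [~->-rule on 3]
7. ~<>(p2 & p1), u   [~->-rule on 3]
8. p2, u   [&-rule on 6]
9. p1, u   [&-rule on 6]
10. p3, u   [[]-rule on 4 via uRu]
Accessibility: uRu
Branch closes: p3 and ~p3 both at u.
Every branch closes; the branch above is one of them.

Unsatisfiable (every branch closes)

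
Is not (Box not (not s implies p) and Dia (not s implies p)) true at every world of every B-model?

Valid in B

Tableau for the negation Box not (not s implies p) and Dia (not s implies p):
1. Box not (not s implies p) and Dia (not s implies p), 0
2. Box not (not s implies p), 0
3. Dia (not s implies p), 0
4. not (not s implies p), 0
5. not s, 0
6. not p, 0
7. not s implies p, 1
8. not (not s implies p), 1
9. not s, 1
10. not p, 1
11. p, 1
Accessibility: 0R0, 0R1, 1R0, 1R1
Branch closes: p and not p both at 1.
Every branch of the negation's tableau closes; the branch above is one of them.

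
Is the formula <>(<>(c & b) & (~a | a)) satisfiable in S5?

Satisfiable (open branch found)

1. <>(<>(c & b) & (~a | a)), 0
2. <>(c & b) & (~a | a), 1   [<>-rule on 1: fresh world 1, 0R1]
3. <>(c & b), 1   [&-rule on 2]
4. ~a | a, 1   [&-rule on 2]
5. a, 1   [|-rule on 4 (branches; this branch)]
6. c & b, 2   [<>-rule on 3: fresh world 2, 1R2]
7. c, 2   [&-rule on 6]
8. b, 2   [&-rule on 6]
Accessibility: 0R0, 0R1, 0R2, 1R0, 1R1, 1R2, 2R0, 2R1, 2R2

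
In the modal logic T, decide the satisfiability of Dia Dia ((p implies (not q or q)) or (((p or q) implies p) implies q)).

1. Dia Dia ((p implies (not q or q)) or (((p or q) implies p) implies q)), u
2. Dia ((p implies (not q or q)) or (((p or q) implies p) implies q)), v
3. (p implies (not q or q)) or (((p or q) implies p) implies q), w
4. ((p or q) implies p) implies q, w
5. q, w
Accessibility: uRu, uRv, vRv, vRw, wRw

Yes, satisfiable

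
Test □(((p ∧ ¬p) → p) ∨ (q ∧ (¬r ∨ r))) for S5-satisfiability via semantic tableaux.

1. □(((p ∧ ¬p) → p) ∨ (q ∧ (¬r ∨ r))), 0
2. ((p ∧ ¬p) → p) ∨ (q ∧ (¬r ∨ r)), 0
3. q ∧ (¬r ∨ r), 0
4. q, 0
5. ¬r ∨ r, 0
6. r, 0
Accessibility: 0R0

Satisfiable (open branch found)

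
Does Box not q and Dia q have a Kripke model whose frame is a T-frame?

No, unsatisfiable

1. Box not q and Dia q, u
2. Box not q, u
3. Dia q, u
4. not q, u
5. q, v
6. not q, v
Accessibility: uRu, uRv, vRv
Branch closes: q and not q both at v.
All branches of the tableau close; one closing branch shown above.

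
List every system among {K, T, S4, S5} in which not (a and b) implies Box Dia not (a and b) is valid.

S5-tableau for the negation not (not (a and b) implies Box Dia not (a and b)):
1. not (not (a and b) implies Box Dia not (a and b)), u
2. not (a and b), u   [neg-implies-rule on 1]
3. not Box Dia not (a and b), u   [neg-implies-rule on 1]
4. not b, u   [neg-and-rule on 2 (branches; this branch)]
5. not Dia not (a and b), v   [neg-Box-rule on 3: fresh world v, uRv]
6. a and b, u   [neg-Dia-rule on 5 via vRu]
7. a, u   [and-rule on 6]
8. b, u   [and-rule on 6]
Accessibility: uRu, uRv, vRu, vRv
Branch closes: b and not b both at u.
Every branch closes (one shown): valid in S5.
S4-tableau for the negation not (not (a and b) implies Box Dia not (a and b)):
1. not (not (a and b) implies Box Dia not (a and b)), u
2. not (a and b), u   [neg-implies-rule on 1]
3. not Box Dia not (a and b), u   [neg-implies-rule on 1]
4. not b, u   [neg-and-rule on 2 (branches; this branch)]
5. not Dia not (a and b), v   [neg-Box-rule on 3: fresh world v, uRv]
6. a and b, v   [neg-Dia-rule on 5 via vRv]
7. a, v   [and-rule on 6]
8. b, v   [and-rule on 6]
Accessibility: uRu, uRv, vRv
Complete open branch: countermodel on an S4-frame, so not valid in S4, nor in K, T (the same frame is also a K-frame and a T-frame).

S5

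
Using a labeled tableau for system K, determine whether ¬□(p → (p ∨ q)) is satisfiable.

Unsatisfiable

1. ¬□(p → (p ∨ q)), u
2. ¬(p → (p ∨ q)), v
3. p, v
4. ¬(p ∨ q), v
5. ¬p, v
6. ¬q, v
Accessibility: uRv
Branch closes: p and ¬p both at v.
(One branch shown.) All branches close.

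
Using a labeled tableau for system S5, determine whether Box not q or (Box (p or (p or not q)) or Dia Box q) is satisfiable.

Yes, satisfiable

1. Box not q or (Box (p or (p or not q)) or Dia Box q), w0
2. Box (p or (p or not q)) or Dia Box q, w0
3. Dia Box q, w0
4. Box q, w1
5. q, w0
6. q, w1
Accessibility: w0Rw0, w0Rw1, w1Rw0, w1Rw1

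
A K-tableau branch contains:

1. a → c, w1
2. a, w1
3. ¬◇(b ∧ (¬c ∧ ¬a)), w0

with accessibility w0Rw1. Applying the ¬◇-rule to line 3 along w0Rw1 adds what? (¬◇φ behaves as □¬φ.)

¬◇φ behaves as □¬φ: propagate the negated body to each accessible world.

¬(b ∧ (¬c ∧ ¬a)), w1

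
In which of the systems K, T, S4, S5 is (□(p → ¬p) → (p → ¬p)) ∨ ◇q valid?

T-tableau for the negation ¬((□(p → ¬p) → (p → ¬p)) ∨ ◇q):
1. ¬((□(p → ¬p) → (p → ¬p)) ∨ ◇q), u
2. ¬(□(p → ¬p) → (p → ¬p)), u
3. ¬◇q, u
4. □(p → ¬p), u
5. ¬(p → ¬p), u
6. p, u
7. ¬q, u
8. p → ¬p, u
9. ¬p, u
Accessibility: uRu
Branch closes: p and ¬p both at u.
Every branch closes (one shown): valid in T, hence also in S4, S5 (every theorem of T is a theorem of S4 and S5).
K-tableau for the negation ¬((□(p → ¬p) → (p → ¬p)) ∨ ◇q):
1. ¬((□(p → ¬p) → (p → ¬p)) ∨ ◇q), u
2. ¬(□(p → ¬p) → (p → ¬p)), u
3. ¬◇q, u
4. □(p → ¬p), u
5. ¬(p → ¬p), u
6. p, u
Complete open branch: countermodel on a K-frame, so not valid in K.

T, S4, S5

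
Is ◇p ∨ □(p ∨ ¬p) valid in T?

Tableau for the negation ¬(◇p ∨ □(p ∨ ¬p)):
1. ¬(◇p ∨ □(p ∨ ¬p)), w0
2. ¬◇p, w0   [¬∨-rule on 1]
3. ¬□(p ∨ ¬p), w0   [¬∨-rule on 1]
4. ¬p, w0   [¬◇-rule on 2 via w0Rw0]
5. ¬(p ∨ ¬p), w1   [¬□-rule on 3: fresh world w1, w0Rw1]
6. ¬p, w1   [¬∨-rule on 5]
7. p, w1   [¬∨-rule on 5]
Accessibility: w0Rw0, w0Rw1, w1Rw1
Branch closes: p and ¬p both at w1.
Every branch of the negation's tableau closes; the branch above is one of them.

Valid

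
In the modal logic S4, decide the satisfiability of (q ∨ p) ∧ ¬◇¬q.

1. (q ∨ p) ∧ ¬◇¬q, 0
2. q ∨ p, 0
3. ¬◇¬q, 0
4. q, 0
5. p, 0
Accessibility: 0R0

Yes, satisfiable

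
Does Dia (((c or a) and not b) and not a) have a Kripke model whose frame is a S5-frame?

1. Dia (((c or a) and not b) and not a), 0
2. ((c or a) and not b) and not a, 1   [Dia-rule on 1: fresh world 1, 0R1]
3. (c or a) and not b, 1   [and-rule on 2]
4. not a, 1   [and-rule on 2]
5. c or a, 1   [and-rule on 3]
6. not b, 1   [and-rule on 3]
7. c, 1   [or-rule on 5 (branches; this branch)]
Accessibility: 0R0, 0R1, 1R0, 1R1

Yes, satisfiable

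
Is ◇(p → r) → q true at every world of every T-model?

Invalid (countermodel exists)

Tableau for the negation ¬(◇(p → r) → q):
1. ¬(◇(p → r) → q), u
2. ◇(p → r), u
3. ¬q, u
4. p → r, v
5. r, v
Accessibility: uRu, uRv, vRv
The negation has an open branch (countermodel exists).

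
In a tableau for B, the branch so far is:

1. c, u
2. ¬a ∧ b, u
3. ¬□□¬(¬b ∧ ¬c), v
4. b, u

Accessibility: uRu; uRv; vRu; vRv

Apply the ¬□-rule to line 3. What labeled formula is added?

a fresh world w with vRw, and ¬□¬(¬b ∧ ¬c) at w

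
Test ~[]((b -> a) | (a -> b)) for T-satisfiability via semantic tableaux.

Unsatisfiable

1. ~[]((b -> a) | (a -> b)), 0
2. ~((b -> a) | (a -> b)), 1
3. ~(b -> a), 1
4. ~(a -> b), 1
5. b, 1
6. ~a, 1
7. a, 1
8. ~b, 1
Accessibility: 0R0, 0R1, 1R1
Branch closes: a and ~a both at 1.
(One branch shown.) All branches close.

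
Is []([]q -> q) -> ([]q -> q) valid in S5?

Tableau for the negation ~([]([]q -> q) -> ([]q -> q)):
1. ~([]([]q -> q) -> ([]q -> q)), 0
2. []([]q -> q), 0
3. ~([]q -> q), 0
4. []q, 0
5. ~q, 0
6. []q -> q, 0
7. q, 0
Accessibility: 0R0
Branch closes: q and ~q both at 0.
All branches of the negation close; one closing branch shown above.

Valid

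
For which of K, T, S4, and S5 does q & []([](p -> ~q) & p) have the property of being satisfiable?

K

K-tableau for the formula:
1. q & []([](p -> ~q) & p), u
2. q, u
3. []([](p -> ~q) & p), u
Complete open branch: satisfiable in K.
T-tableau for the formula:
1. q & []([](p -> ~q) & p), u
2. q, u
3. []([](p -> ~q) & p), u
4. [](p -> ~q) & p, u
5. [](p -> ~q), u
6. p, u
7. p -> ~q, u
8. ~q, u
Accessibility: uRu
Branch closes: q and ~q both at u.
Every branch closes (one shown): unsatisfiable in T, hence also in S4, S5 (every S4/S5-frame is a T-frame).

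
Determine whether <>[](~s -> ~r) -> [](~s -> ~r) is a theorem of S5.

Tableau for the negation ~(<>[](~s -> ~r) -> [](~s -> ~r)):
1. ~(<>[](~s -> ~r) -> [](~s -> ~r)), 0
2. <>[](~s -> ~r), 0   [~->-rule on 1]
3. ~[](~s -> ~r), 0   [~->-rule on 1]
4. [](~s -> ~r), 1   [<>-rule on 2: fresh world 1, 0R1]
5. ~s -> ~r, 0   [[]-rule on 4 via 1R0]
6. ~s -> ~r, 1   [[]-rule on 4 via 1R1]
7. ~r, 0   [->-rule on 5 (branches; this branch)]
8. ~r, 1   [->-rule on 6 (branches; this branch)]
9. ~(~s -> ~r), 2   [~[]-rule on 3: fresh world 2, 0R2]
10. ~s, 2   [~->-rule on 9]
11. r, 2   [~->-rule on 9]
12. ~s -> ~r, 2   [[]-rule on 4 via 1R2]
13. ~r, 2   [->-rule on 12 (branches; this branch)]
Accessibility: 0R0, 0R1, 0R2, 1R0, 1R1, 1R2, 2R0, 2R1, 2R2
Branch closes: r and ~r both at 2.
Every branch of the negation's tableau closes; the branch above is one of them.

Valid in S5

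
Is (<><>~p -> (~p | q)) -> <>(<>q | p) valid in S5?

Tableau for the negation ~((<><>~p -> (~p | q)) -> <>(<>q | p)):
1. ~((<><>~p -> (~p | q)) -> <>(<>q | p)), 0
2. <><>~p -> (~p | q), 0   [~->-rule on 1]
3. ~<>(<>q | p), 0   [~->-rule on 1]
4. ~(<>q | p), 0   [~<>-rule on 3 via 0R0]
5. ~<>q, 0   [~|-rule on 4]
6. ~p, 0   [~|-rule on 4]
7. ~q, 0   [~<>-rule on 5 via 0R0]
8. ~p | q, 0   [->-rule on 2 (branches; this branch)]
Accessibility: 0R0
The negation has an open branch (countermodel exists).

No, not valid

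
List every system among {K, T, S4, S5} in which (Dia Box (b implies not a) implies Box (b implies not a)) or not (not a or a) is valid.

S5

S5-tableau for the negation not ((Dia Box (b implies not a) implies Box (b implies not a)) or not (not a or a)):
1. not ((Dia Box (b implies not a) implies Box (b implies not a)) or not (not a or a)), u
2. not (Dia Box (b implies not a) implies Box (b implies not a)), u
3. not a or a, u
4. Dia Box (b implies not a), u
5. not Box (b implies not a), u
6. a, u
7. Box (b implies not a), v
8. b implies not a, u
9. b implies not a, v
10. not b, u
11. not a, v
12. not (b implies not a), w
13. b, w
14. a, w
15. b implies not a, w
16. not a, w
Accessibility: uRu, uRv, uRw, vRu, vRv, vRw, wRu, wRv, wRw
Branch closes: a and not a both at w.
Every branch closes (one shown): valid in S5.
S4-tableau for the negation not ((Dia Box (b implies not a) implies Box (b implies not a)) or not (not a or a)):
1. not ((Dia Box (b implies not a) implies Box (b implies not a)) or not (not a or a)), u
2. not (Dia Box (b implies not a) implies Box (b implies not a)), u
3. not a or a, u
4. Dia Box (b implies not a), u
5. not Box (b implies not a), u
6. a, u
7. Box (b implies not a), v
8. b implies not a, v
9. not a, v
10. not (b implies not a), w
11. b, w
12. a, w
Accessibility: uRu, uRv, uRw, vRv, wRw
Complete open branch: countermodel on an S4-frame, so not valid in S4, nor in K, T (the same frame is also a K-frame and a T-frame).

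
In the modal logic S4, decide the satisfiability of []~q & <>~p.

Satisfiable (open branch found)

1. []~q & <>~p, 0
2. []~q, 0
3. <>~p, 0
4. ~q, 0
5. ~p, 1
6. ~q, 1
Accessibility: 0R0, 0R1, 1R1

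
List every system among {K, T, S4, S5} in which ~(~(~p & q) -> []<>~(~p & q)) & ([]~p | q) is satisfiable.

K, T, S4

S5-tableau for the formula:
1. ~(~(~p & q) -> []<>~(~p & q)) & ([]~p | q), u
2. ~(~(~p & q) -> []<>~(~p & q)), u
3. []~p | q, u
4. ~(~p & q), u
5. ~[]<>~(~p & q), u
6. []~p, u
7. ~p, u
8. ~q, u
9. ~<>~(~p & q), v
10. ~p, v
11. ~p & q, u
12. q, u
Accessibility: uRu, uRv, vRu, vRv
Branch closes: q and ~q both at u.
Every branch closes (one shown): unsatisfiable in S5.
S4-tableau for the formula:
1. ~(~(~p & q) -> []<>~(~p & q)) & ([]~p | q), u
2. ~(~(~p & q) -> []<>~(~p & q)), u
3. []~p | q, u
4. ~(~p & q), u
5. ~[]<>~(~p & q), u
6. q, u
7. p, u
8. ~<>~(~p & q), v
9. ~p & q, v
10. ~p, v
11. q, v
Accessibility: uRu, uRv, vRv
Complete open branch: satisfiable in S4, hence also in K, T (this S4-model is also a K-model and a T-model).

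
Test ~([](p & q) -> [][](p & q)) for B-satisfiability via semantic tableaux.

1. ~([](p & q) -> [][](p & q)), 0
2. [](p & q), 0
3. ~[][](p & q), 0
4. p & q, 0
5. p, 0
6. q, 0
7. ~[](p & q), 1
8. p & q, 1
9. p, 1
10. q, 1
11. ~(p & q), 2
12. ~q, 2
Accessibility: 0R0, 0R1, 1R0, 1R1, 1R2, 2R1, 2R2

Satisfiable (open branch found)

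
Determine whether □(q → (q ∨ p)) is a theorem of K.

Valid

Tableau for the negation ¬□(q → (q ∨ p)):
1. ¬□(q → (q ∨ p)), w0
2. ¬(q → (q ∨ p)), w1
3. q, w1
4. ¬(q ∨ p), w1
5. ¬q, w1
6. ¬p, w1
Accessibility: w0Rw1
Branch closes: q and ¬q both at w1.
Every branch of the negation's tableau closes; the branch above is one of them.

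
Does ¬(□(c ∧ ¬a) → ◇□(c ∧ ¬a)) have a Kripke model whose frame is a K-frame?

1. ¬(□(c ∧ ¬a) → ◇□(c ∧ ¬a)), 0
2. □(c ∧ ¬a), 0
3. ¬◇□(c ∧ ¬a), 0

Satisfiable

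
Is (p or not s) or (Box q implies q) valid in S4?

Tableau for the negation not ((p or not s) or (Box q implies q)):
1. not ((p or not s) or (Box q implies q)), u
2. not (p or not s), u
3. not (Box q implies q), u
4. not p, u
5. s, u
6. Box q, u
7. not q, u
8. q, u
Accessibility: uRu
Branch closes: q and not q both at u.
All branches of the negation close; one closing branch shown above.

Valid in S4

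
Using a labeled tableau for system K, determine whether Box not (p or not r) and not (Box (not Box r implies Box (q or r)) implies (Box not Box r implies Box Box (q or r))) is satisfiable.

1. Box not (p or not r) and not (Box (not Box r implies Box (q or r)) implies (Box not Box r implies Box Box (q or r))), u
2. Box not (p or not r), u
3. not (Box (not Box r implies Box (q or r)) implies (Box not Box r implies Box Box (q or r))), u
4. Box (not Box r implies Box (q or r)), u
5. not (Box not Box r implies Box Box (q or r)), u
6. Box not Box r, u
7. not Box Box (q or r), u
8. not Box (q or r), v
9. not (p or not r), v
10. not p, v
11. r, v
12. not Box r implies Box (q or r), v
13. not Box r, v
14. Box (q or r), v
15. not (q or r), w
16. not q, w
17. not r, w
18. q or r, w
19. r, w
Accessibility: uRv, vRw
Branch closes: r and not r both at w.
(One branch shown.) All branches close.

Unsatisfiable (every branch closes)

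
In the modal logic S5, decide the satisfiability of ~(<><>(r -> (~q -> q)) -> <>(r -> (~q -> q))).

No, unsatisfiable

1. ~(<><>(r -> (~q -> q)) -> <>(r -> (~q -> q))), u
2. <><>(r -> (~q -> q)), u
3. ~<>(r -> (~q -> q)), u
4. ~(r -> (~q -> q)), u
5. r, u
6. ~(~q -> q), u
7. ~q, u
8. <>(r -> (~q -> q)), v
9. ~(r -> (~q -> q)), v
10. r, v
11. ~(~q -> q), v
12. ~q, v
13. r -> (~q -> q), w
14. ~(r -> (~q -> q)), w
15. r, w
16. ~(~q -> q), w
17. ~q, w
18. ~q -> q, w
19. q, w
Accessibility: uRu, uRv, uRw, vRu, vRv, vRw, wRu, wRv, wRw
Branch closes: q and ~q both at w.
Every branch closes; the branch above is one of them.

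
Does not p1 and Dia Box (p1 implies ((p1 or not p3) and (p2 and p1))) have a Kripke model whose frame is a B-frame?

Satisfiable

1. not p1 and Dia Box (p1 implies ((p1 or not p3) and (p2 and p1))), u
2. not p1, u
3. Dia Box (p1 implies ((p1 or not p3) and (p2 and p1))), u
4. Box (p1 implies ((p1 or not p3) and (p2 and p1))), v
5. p1 implies ((p1 or not p3) and (p2 and p1)), u
6. p1 implies ((p1 or not p3) and (p2 and p1)), v
7. (p1 or not p3) and (p2 and p1), v
8. p1 or not p3, v
9. p2 and p1, v
10. p2, v
11. p1, v
12. not p3, v
Accessibility: uRu, uRv, vRu, vRv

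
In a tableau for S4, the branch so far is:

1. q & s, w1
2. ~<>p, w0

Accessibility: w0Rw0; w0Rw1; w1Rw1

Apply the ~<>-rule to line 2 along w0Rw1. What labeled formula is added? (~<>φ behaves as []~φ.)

~p, w1

~<>φ behaves as []~φ: propagate the negated body to each accessible world.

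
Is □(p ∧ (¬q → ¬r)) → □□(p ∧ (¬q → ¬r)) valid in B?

Tableau for the negation ¬(□(p ∧ (¬q → ¬r)) → □□(p ∧ (¬q → ¬r))):
1. ¬(□(p ∧ (¬q → ¬r)) → □□(p ∧ (¬q → ¬r))), w0
2. □(p ∧ (¬q → ¬r)), w0
3. ¬□□(p ∧ (¬q → ¬r)), w0
4. p ∧ (¬q → ¬r), w0
5. p, w0
6. ¬q → ¬r, w0
7. ¬r, w0
8. ¬□(p ∧ (¬q → ¬r)), w1
9. p ∧ (¬q → ¬r), w1
10. p, w1
11. ¬q → ¬r, w1
12. ¬r, w1
13. ¬(p ∧ (¬q → ¬r)), w2
14. ¬(¬q → ¬r), w2
15. ¬q, w2
16. r, w2
Accessibility: w0Rw0, w0Rw1, w1Rw0, w1Rw1, w1Rw2, w2Rw1, w2Rw2
The negation has an open branch (countermodel exists).

No, not valid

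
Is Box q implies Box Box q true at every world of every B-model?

Tableau for the negation not (Box q implies Box Box q):
1. not (Box q implies Box Box q), u
2. Box q, u   [neg-implies-rule on 1]
3. not Box Box q, u   [neg-implies-rule on 1]
4. q, u   [Box-rule on 2 via uRu]
5. not Box q, v   [neg-Box-rule on 3: fresh world v, uRv]
6. q, v   [Box-rule on 2 via uRv]
7. not q, w   [neg-Box-rule on 5: fresh world w, vRw]
Accessibility: uRu, uRv, vRu, vRv, vRw, wRv, wRw
The negation has an open branch (countermodel exists).

Not valid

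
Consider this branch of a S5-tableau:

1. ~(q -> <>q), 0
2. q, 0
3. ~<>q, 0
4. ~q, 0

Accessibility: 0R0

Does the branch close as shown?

Both q and ~q appear at 0.

Yes, closed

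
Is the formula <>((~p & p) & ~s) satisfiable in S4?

1. <>((~p & p) & ~s), w0
2. (~p & p) & ~s, w1   [<>-rule on 1: fresh world w1, w0Rw1]
3. ~p & p, w1   [&-rule on 2]
4. ~s, w1   [&-rule on 2]
5. ~p, w1   [&-rule on 3]
6. p, w1   [&-rule on 3]
Accessibility: w0Rw0, w0Rw1, w1Rw1
Branch closes: p and ~p both at w1.
(One branch shown.) All branches close.

Unsatisfiable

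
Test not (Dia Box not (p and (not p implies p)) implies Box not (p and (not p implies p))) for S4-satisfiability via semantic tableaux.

Yes, satisfiable

1. not (Dia Box not (p and (not p implies p)) implies Box not (p and (not p implies p))), u
2. Dia Box not (p and (not p implies p)), u
3. not Box not (p and (not p implies p)), u
4. Box not (p and (not p implies p)), v
5. not (p and (not p implies p)), v
6. not (not p implies p), v
7. not p, v
8. p and (not p implies p), w
9. p, w
10. not p implies p, w
Accessibility: uRu, uRv, uRw, vRv, wRw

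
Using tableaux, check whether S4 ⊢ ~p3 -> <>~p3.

Valid

Tableau for the negation ~(~p3 -> <>~p3):
1. ~(~p3 -> <>~p3), u
2. ~p3, u
3. ~<>~p3, u
4. p3, u
Accessibility: uRu
Branch closes: p3 and ~p3 both at u.
Every branch of the negation's tableau closes; the branch above is one of them.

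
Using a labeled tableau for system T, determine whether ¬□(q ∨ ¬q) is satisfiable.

1. ¬□(q ∨ ¬q), u
2. ¬(q ∨ ¬q), v
3. ¬q, v
4. q, v
Accessibility: uRu, uRv, vRv
Branch closes: q and ¬q both at v.
All branches of the tableau close; one closing branch shown above.

Unsatisfiable (every branch closes)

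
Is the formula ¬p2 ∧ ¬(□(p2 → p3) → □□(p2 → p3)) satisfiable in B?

Satisfiable (open branch found)

1. ¬p2 ∧ ¬(□(p2 → p3) → □□(p2 → p3)), 0
2. ¬p2, 0
3. ¬(□(p2 → p3) → □□(p2 → p3)), 0
4. □(p2 → p3), 0
5. ¬□□(p2 → p3), 0
6. p2 → p3, 0
7. p3, 0
8. ¬□(p2 → p3), 1
9. p2 → p3, 1
10. p3, 1
11. ¬(p2 → p3), 2
12. p2, 2
13. ¬p3, 2
Accessibility: 0R0, 0R1, 1R0, 1R1, 1R2, 2R1, 2R2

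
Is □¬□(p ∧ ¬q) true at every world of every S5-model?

Tableau for the negation ¬□¬□(p ∧ ¬q):
1. ¬□¬□(p ∧ ¬q), w0
2. □(p ∧ ¬q), w1   [¬□-rule on 1: fresh world w1, w0Rw1]
3. p ∧ ¬q, w0   [□-rule on 2 via w1Rw0]
4. p, w0   [∧-rule on 3]
5. ¬q, w0   [∧-rule on 3]
6. p ∧ ¬q, w1   [□-rule on 2 via w1Rw1]
7. p, w1   [∧-rule on 6]
8. ¬q, w1   [∧-rule on 6]
Accessibility: w0Rw0, w0Rw1, w1Rw0, w1Rw1
The negation has an open branch (countermodel exists).

Invalid (countermodel exists)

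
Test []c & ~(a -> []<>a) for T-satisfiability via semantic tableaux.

1. []c & ~(a -> []<>a), u
2. []c, u
3. ~(a -> []<>a), u
4. a, u
5. ~[]<>a, u
6. c, u
7. ~<>a, v
8. c, v
9. ~a, v
Accessibility: uRu, uRv, vRv

Yes, satisfiable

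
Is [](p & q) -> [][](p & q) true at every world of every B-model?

No, not valid

Tableau for the negation ~([](p & q) -> [][](p & q)):
1. ~([](p & q) -> [][](p & q)), u
2. [](p & q), u
3. ~[][](p & q), u
4. p & q, u
5. p, u
6. q, u
7. ~[](p & q), v
8. p & q, v
9. p, v
10. q, v
11. ~(p & q), w
12. ~q, w
Accessibility: uRu, uRv, vRu, vRv, vRw, wRv, wRw
The negation has an open branch (countermodel exists).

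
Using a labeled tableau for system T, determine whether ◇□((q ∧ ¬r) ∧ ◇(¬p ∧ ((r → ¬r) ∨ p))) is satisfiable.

Yes, satisfiable

1. ◇□((q ∧ ¬r) ∧ ◇(¬p ∧ ((r → ¬r) ∨ p))), 0
2. □((q ∧ ¬r) ∧ ◇(¬p ∧ ((r → ¬r) ∨ p))), 1   [◇-rule on 1: fresh world 1, 0R1]
3. (q ∧ ¬r) ∧ ◇(¬p ∧ ((r → ¬r) ∨ p)), 1   [□-rule on 2 via 1R1]
4. q ∧ ¬r, 1   [∧-rule on 3]
5. ◇(¬p ∧ ((r → ¬r) ∨ p)), 1   [∧-rule on 3]
6. q, 1   [∧-rule on 4]
7. ¬r, 1   [∧-rule on 4]
8. ¬p ∧ ((r → ¬r) ∨ p), 2   [◇-rule on 5: fresh world 2, 1R2]
9. ¬p, 2   [∧-rule on 8]
10. (r → ¬r) ∨ p, 2   [∧-rule on 8]
11. (q ∧ ¬r) ∧ ◇(¬p ∧ ((r → ¬r) ∨ p)), 2   [□-rule on 2 via 1R2]
12. q ∧ ¬r, 2   [∧-rule on 11]
13. ◇(¬p ∧ ((r → ¬r) ∨ p)), 2   [∧-rule on 11]
14. q, 2   [∧-rule on 12]
15. ¬r, 2   [∧-rule on 12]
16. r → ¬r, 2   [∨-rule on 10 (branches; this branch)]
17. ¬p ∧ ((r → ¬r) ∨ p), 3   [◇-rule on 13: fresh world 3, 2R3]
18. ¬p, 3   [∧-rule on 17]
19. (r → ¬r) ∨ p, 3   [∧-rule on 17]
20. r → ¬r, 3   [∨-rule on 19 (branches; this branch)]
21. ¬r, 3   [→-rule on 20 (branches; this branch)]
Accessibility: 0R0, 0R1, 1R1, 1R2, 2R2, 2R3, 3R3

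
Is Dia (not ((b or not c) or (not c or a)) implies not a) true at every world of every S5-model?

Tableau for the negation not Dia (not ((b or not c) or (not c or a)) implies not a):
1. not Dia (not ((b or not c) or (not c or a)) implies not a), 0
2. not (not ((b or not c) or (not c or a)) implies not a), 0   [neg-Dia-rule on 1 via 0R0]
3. not ((b or not c) or (not c or a)), 0   [neg-implies-rule on 2]
4. a, 0   [neg-implies-rule on 2]
5. not (b or not c), 0   [neg-or-rule on 3]
6. not (not c or a), 0   [neg-or-rule on 3]
7. not b, 0   [neg-or-rule on 5]
8. c, 0   [neg-or-rule on 5]
9. not a, 0   [neg-or-rule on 6]
Accessibility: 0R0
Branch closes: a and not a both at 0.
Every branch of the negation's tableau closes; the branch above is one of them.

Valid in S5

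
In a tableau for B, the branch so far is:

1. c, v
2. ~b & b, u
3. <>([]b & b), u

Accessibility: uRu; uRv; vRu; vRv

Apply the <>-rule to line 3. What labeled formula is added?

a fresh world w with uRw, and []b & b at w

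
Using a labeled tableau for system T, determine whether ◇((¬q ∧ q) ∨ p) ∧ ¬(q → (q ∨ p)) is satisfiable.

1. ◇((¬q ∧ q) ∨ p) ∧ ¬(q → (q ∨ p)), 0
2. ◇((¬q ∧ q) ∨ p), 0
3. ¬(q → (q ∨ p)), 0
4. q, 0
5. ¬(q ∨ p), 0
6. ¬q, 0
7. ¬p, 0
Accessibility: 0R0
Branch closes: q and ¬q both at 0.
(One branch shown.) All branches close.

Unsatisfiable (every branch closes)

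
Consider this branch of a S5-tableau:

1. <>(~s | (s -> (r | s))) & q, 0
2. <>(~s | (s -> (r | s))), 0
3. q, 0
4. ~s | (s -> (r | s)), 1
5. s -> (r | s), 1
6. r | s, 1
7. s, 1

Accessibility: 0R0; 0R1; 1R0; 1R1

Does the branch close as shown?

No, open

No atom appears with both signs at the same world.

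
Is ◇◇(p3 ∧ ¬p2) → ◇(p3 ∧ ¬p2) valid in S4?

Valid in S4

Tableau for the negation ¬(◇◇(p3 ∧ ¬p2) → ◇(p3 ∧ ¬p2)):
1. ¬(◇◇(p3 ∧ ¬p2) → ◇(p3 ∧ ¬p2)), u
2. ◇◇(p3 ∧ ¬p2), u   [¬→-rule on 1]
3. ¬◇(p3 ∧ ¬p2), u   [¬→-rule on 1]
4. ¬(p3 ∧ ¬p2), u   [¬◇-rule on 3 via uRu]
5. p2, u   [¬∧-rule on 4 (branches; this branch)]
6. ◇(p3 ∧ ¬p2), v   [◇-rule on 2: fresh world v, uRv]
7. ¬(p3 ∧ ¬p2), v   [¬◇-rule on 3 via uRv]
8. p2, v   [¬∧-rule on 7 (branches; this branch)]
9. p3 ∧ ¬p2, w   [◇-rule on 6: fresh world w, vRw]
10. p3, w   [∧-rule on 9]
11. ¬p2, w   [∧-rule on 9]
12. ¬(p3 ∧ ¬p2), w   [¬◇-rule on 3 via uRw]
13. p2, w   [¬∧-rule on 12 (branches; this branch)]
Accessibility: uRu, uRv, uRw, vRv, vRw, wRw
Branch closes: p2 and ¬p2 both at w.
All branches of the negation close; one closing branch shown above.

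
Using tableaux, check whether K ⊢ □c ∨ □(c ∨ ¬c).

Yes, valid

Tableau for the negation ¬(□c ∨ □(c ∨ ¬c)):
1. ¬(□c ∨ □(c ∨ ¬c)), u
2. ¬□c, u
3. ¬□(c ∨ ¬c), u
4. ¬c, v
5. ¬(c ∨ ¬c), w
6. ¬c, w
7. c, w
Accessibility: uRv, uRw
Branch closes: c and ¬c both at w.
Every branch of the negation's tableau closes; the branch above is one of them.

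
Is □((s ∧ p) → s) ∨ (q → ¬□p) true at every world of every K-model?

Yes, valid

Tableau for the negation ¬(□((s ∧ p) → s) ∨ (q → ¬□p)):
1. ¬(□((s ∧ p) → s) ∨ (q → ¬□p)), w0
2. ¬□((s ∧ p) → s), w0
3. ¬(q → ¬□p), w0
4. q, w0
5. □p, w0
6. ¬((s ∧ p) → s), w1
7. s ∧ p, w1
8. ¬s, w1
9. s, w1
10. p, w1
Accessibility: w0Rw1
Branch closes: s and ¬s both at w1.
All branches of the negation close; one closing branch shown above.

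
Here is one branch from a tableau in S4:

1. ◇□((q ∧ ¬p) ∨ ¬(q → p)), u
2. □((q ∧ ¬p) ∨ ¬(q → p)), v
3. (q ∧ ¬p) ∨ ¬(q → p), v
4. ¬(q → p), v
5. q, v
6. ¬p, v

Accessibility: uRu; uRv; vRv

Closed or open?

Open

No world carries both an atom and its negation.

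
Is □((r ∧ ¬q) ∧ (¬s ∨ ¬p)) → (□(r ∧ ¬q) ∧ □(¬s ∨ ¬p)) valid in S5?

Valid in S5

Tableau for the negation ¬(□((r ∧ ¬q) ∧ (¬s ∨ ¬p)) → (□(r ∧ ¬q) ∧ □(¬s ∨ ¬p))):
1. ¬(□((r ∧ ¬q) ∧ (¬s ∨ ¬p)) → (□(r ∧ ¬q) ∧ □(¬s ∨ ¬p))), u
2. □((r ∧ ¬q) ∧ (¬s ∨ ¬p)), u   [¬→-rule on 1]
3. ¬(□(r ∧ ¬q) ∧ □(¬s ∨ ¬p)), u   [¬→-rule on 1]
4. (r ∧ ¬q) ∧ (¬s ∨ ¬p), u   [□-rule on 2 via uRu]
5. r ∧ ¬q, u   [∧-rule on 4]
6. ¬s ∨ ¬p, u   [∧-rule on 4]
7. r, u   [∧-rule on 5]
8. ¬q, u   [∧-rule on 5]
9. ¬□(¬s ∨ ¬p), u   [¬∧-rule on 3 (branches; this branch)]
10. ¬p, u   [∨-rule on 6 (branches; this branch)]
11. ¬(¬s ∨ ¬p), v   [¬□-rule on 9: fresh world v, uRv]
12. s, v   [¬∨-rule on 11]
13. p, v   [¬∨-rule on 11]
14. (r ∧ ¬q) ∧ (¬s ∨ ¬p), v   [□-rule on 2 via uRv]
15. r ∧ ¬q, v   [∧-rule on 14]
16. ¬s ∨ ¬p, v   [∧-rule on 14]
17. r, v   [∧-rule on 15]
18. ¬q, v   [∧-rule on 15]
19. ¬p, v   [∨-rule on 16 (branches; this branch)]
Accessibility: uRu, uRv, vRu, vRv
Branch closes: p and ¬p both at v.
All branches of the negation close; one closing branch shown above.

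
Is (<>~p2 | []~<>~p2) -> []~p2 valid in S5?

No, not valid

Tableau for the negation ~((<>~p2 | []~<>~p2) -> []~p2):
1. ~((<>~p2 | []~<>~p2) -> []~p2), u
2. <>~p2 | []~<>~p2, u   [~->-rule on 1]
3. ~[]~p2, u   [~->-rule on 1]
4. []~<>~p2, u   [|-rule on 2 (branches; this branch)]
5. ~<>~p2, u   [[]-rule on 4 via uRu]
6. p2, u   [~<>-rule on 5 via uRu]
7. p2, v   [~[]-rule on 3: fresh world v, uRv]
8. ~<>~p2, v   [[]-rule on 4 via uRv]
Accessibility: uRu, uRv, vRu, vRv
The negation has an open branch (countermodel exists).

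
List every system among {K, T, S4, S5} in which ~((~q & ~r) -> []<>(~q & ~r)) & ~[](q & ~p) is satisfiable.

S4-tableau for the formula:
1. ~((~q & ~r) -> []<>(~q & ~r)) & ~[](q & ~p), u
2. ~((~q & ~r) -> []<>(~q & ~r)), u
3. ~[](q & ~p), u
4. ~q & ~r, u
5. ~[]<>(~q & ~r), u
6. ~q, u
7. ~r, u
8. ~(q & ~p), v
9. p, v
10. ~<>(~q & ~r), w
11. ~(~q & ~r), w
12. r, w
Accessibility: uRu, uRv, uRw, vRv, wRw
Complete open branch: satisfiable in S4, hence also in K, T (this S4-model is also a K-model and a T-model).
S5-tableau for the formula:
1. ~((~q & ~r) -> []<>(~q & ~r)) & ~[](q & ~p), u
2. ~((~q & ~r) -> []<>(~q & ~r)), u
3. ~[](q & ~p), u
4. ~q & ~r, u
5. ~[]<>(~q & ~r), u
6. ~q, u
7. ~r, u
8. ~(q & ~p), v
9. p, v
10. ~<>(~q & ~r), w
11. ~(~q & ~r), u
12. ~(~q & ~r), v
13. ~(~q & ~r), w
14. r, u
Accessibility: uRu, uRv, uRw, vRu, vRv, vRw, wRu, wRv, wRw
Branch closes: r and ~r both at u.
Every branch closes (one shown): unsatisfiable in S5.

K, T, S4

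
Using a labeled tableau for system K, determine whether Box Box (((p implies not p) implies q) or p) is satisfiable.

1. Box Box (((p implies not p) implies q) or p), u

Satisfiable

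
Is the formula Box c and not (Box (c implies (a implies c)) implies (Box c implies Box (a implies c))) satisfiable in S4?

1. Box c and not (Box (c implies (a implies c)) implies (Box c implies Box (a implies c))), u
2. Box c, u
3. not (Box (c implies (a implies c)) implies (Box c implies Box (a implies c))), u
4. Box (c implies (a implies c)), u
5. not (Box c implies Box (a implies c)), u
6. not Box (a implies c), u
7. c, u
8. c implies (a implies c), u
9. a implies c, u
10. not (a implies c), v
11. a, v
12. not c, v
13. c, v
Accessibility: uRu, uRv, vRv
Branch closes: c and not c both at v.
All branches of the tableau close; one closing branch shown above.

Unsatisfiable (every branch closes)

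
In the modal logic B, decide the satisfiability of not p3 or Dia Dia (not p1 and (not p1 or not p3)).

Satisfiable

1. not p3 or Dia Dia (not p1 and (not p1 or not p3)), w0
2. Dia Dia (not p1 and (not p1 or not p3)), w0
3. Dia (not p1 and (not p1 or not p3)), w1
4. not p1 and (not p1 or not p3), w2
5. not p1, w2
6. not p1 or not p3, w2
7. not p3, w2
Accessibility: w0Rw0, w0Rw1, w1Rw0, w1Rw1, w1Rw2, w2Rw1, w2Rw2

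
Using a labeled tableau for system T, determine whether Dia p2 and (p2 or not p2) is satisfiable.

1. Dia p2 and (p2 or not p2), u
2. Dia p2, u   [and-rule on 1]
3. p2 or not p2, u   [and-rule on 1]
4. not p2, u   [or-rule on 3 (branches; this branch)]
5. p2, v   [Dia-rule on 2: fresh world v, uRv]
Accessibility: uRu, uRv, vRv

Satisfiable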